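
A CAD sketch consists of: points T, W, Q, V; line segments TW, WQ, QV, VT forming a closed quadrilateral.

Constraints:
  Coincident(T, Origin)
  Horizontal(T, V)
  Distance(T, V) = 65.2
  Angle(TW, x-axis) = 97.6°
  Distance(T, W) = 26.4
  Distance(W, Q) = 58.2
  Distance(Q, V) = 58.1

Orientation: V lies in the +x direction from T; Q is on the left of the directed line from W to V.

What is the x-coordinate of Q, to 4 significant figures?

46.97

Checks: |WQ| = 58.20 ✓; |QV| = 58.10 ✓.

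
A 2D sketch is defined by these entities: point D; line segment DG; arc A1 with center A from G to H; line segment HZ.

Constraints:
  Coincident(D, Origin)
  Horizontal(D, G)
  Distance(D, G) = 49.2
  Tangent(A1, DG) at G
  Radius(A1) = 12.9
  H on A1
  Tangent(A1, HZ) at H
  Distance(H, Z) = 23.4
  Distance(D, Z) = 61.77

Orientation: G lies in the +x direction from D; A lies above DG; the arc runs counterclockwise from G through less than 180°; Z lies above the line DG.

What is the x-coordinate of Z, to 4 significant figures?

47.44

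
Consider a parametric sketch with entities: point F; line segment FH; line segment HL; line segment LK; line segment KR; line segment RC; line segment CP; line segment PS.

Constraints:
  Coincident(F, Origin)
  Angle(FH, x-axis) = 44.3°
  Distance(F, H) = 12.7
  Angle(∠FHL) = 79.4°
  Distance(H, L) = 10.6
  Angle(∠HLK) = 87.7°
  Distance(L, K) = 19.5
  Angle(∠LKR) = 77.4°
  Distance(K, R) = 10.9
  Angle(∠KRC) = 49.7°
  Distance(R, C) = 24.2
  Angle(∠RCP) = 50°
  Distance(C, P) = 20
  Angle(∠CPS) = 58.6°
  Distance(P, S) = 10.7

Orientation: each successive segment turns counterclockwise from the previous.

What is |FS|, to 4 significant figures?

7.522

F is at the origin; FH runs at 44.3° with length 12.7, so H = (9.089, 8.870). ∠FHL = 79.4° gives HL at 144.9° from the x-axis; with |HL| = 10.6, L = (0.4169, 14.96). ∠HLK = 87.7° gives LK at -122.8° from the x-axis; with |LK| = 19.5, K = (-10.15, -1.426). ∠LKR = 77.4° gives KR at -20.20° from the x-axis; with |KR| = 10.9, R = (0.08317, -5.190). ∠KRC = 49.7° gives RC at 110.1° from the x-axis; with |RC| = 24.2, C = (-8.233, 17.54). ∠RCP = 50.0° gives CP at -119.9° from the x-axis; with |CP| = 20.0, P = (-18.20, 0.1983). ∠CPS = 58.6° gives PS at 1.500° from the x-axis; with |PS| = 10.7, S = (-7.507, 0.4784). Then |FS| = |S − F| = 7.522.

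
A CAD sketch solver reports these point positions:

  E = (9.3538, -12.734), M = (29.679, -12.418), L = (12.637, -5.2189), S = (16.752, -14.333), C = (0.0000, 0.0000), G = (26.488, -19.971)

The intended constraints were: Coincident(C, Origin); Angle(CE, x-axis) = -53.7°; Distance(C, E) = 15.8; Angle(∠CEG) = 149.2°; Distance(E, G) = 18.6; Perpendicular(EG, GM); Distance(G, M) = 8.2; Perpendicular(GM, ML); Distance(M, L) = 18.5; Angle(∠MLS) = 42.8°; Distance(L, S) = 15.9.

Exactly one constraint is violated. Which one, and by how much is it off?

Distance(L, S) = 15.9 — off by 5.90.

C = (0.00, 0.00) ✓; CE at -53.70° ✓; |CE| = 15.80 ✓; ∠CEG = 149.2° ✓; |EG| = 18.60 ✓; ∠(EG, GM) = 89.99° ✓; |GM| = 8.199 ✓; ∠(GM, ML) = 90.00° ✓; |ML| = 18.50 ✓; ∠MLS = 42.80° ✓; |LS| = 10.00 ✗.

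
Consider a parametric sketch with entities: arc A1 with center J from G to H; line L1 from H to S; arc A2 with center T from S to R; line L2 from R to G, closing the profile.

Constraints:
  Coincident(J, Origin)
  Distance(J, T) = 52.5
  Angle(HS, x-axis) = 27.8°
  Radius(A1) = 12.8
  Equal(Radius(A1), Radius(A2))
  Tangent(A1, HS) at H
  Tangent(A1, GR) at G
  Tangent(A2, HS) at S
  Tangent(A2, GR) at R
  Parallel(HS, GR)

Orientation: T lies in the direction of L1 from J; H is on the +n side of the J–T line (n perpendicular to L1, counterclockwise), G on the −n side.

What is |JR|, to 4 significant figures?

54.04

The slot axis is L1's direction at 27.8°, so u = (cos 27.8°, sin 27.8°) = (0.8846, 0.4664) and n = (−sin 27.8°, cos 27.8°) = (-0.4664, 0.8846). J is at the origin and T lies 52.5 along u from J, so T = 52.5·u = (46.44, 24.49). Tangency of A1 to both parallel lines with radius 12.8 puts H and G at J ± 12.8·n: H = (-5.970, 11.32), G = (5.970, -11.32). Equal radii place S and R the same way about T: S = T + 12.8·n = (40.47, 35.81), R = T − 12.8·n = (52.41, 13.16). Then |JR| = |R − J| = 54.04.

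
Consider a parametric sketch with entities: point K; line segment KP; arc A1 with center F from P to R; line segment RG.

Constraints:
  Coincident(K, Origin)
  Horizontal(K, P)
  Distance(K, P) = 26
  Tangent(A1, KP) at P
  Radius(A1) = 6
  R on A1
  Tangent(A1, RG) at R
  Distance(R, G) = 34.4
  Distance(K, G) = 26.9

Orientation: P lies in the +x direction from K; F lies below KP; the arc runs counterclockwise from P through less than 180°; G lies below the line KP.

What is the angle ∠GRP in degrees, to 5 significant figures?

156.75°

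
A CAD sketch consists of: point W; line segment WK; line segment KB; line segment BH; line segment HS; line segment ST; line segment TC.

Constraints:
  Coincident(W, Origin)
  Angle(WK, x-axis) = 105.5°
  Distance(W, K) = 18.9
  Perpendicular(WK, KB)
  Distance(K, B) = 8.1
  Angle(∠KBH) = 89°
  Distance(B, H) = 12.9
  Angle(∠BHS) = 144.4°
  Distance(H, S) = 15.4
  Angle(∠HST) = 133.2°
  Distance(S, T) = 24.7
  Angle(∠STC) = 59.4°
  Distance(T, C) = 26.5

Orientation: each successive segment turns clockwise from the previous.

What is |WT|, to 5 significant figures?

27.432

W is at the origin; WK runs at 105.5° with length 18.9, so K = (-5.0508, 18.213). The perpendicularity gives KB at right angles to WK, so KB runs at 15.500°; with |KB| = 8.1, B = (2.7546, 20.377). ∠KBH = 89.0° gives BH at -75.500° from the x-axis; with |BH| = 12.9, H = (5.9845, 7.8881). ∠BHS = 144.4° gives HS at -111.10° from the x-axis; with |HS| = 15.4, S = (0.44055, -6.4793). ∠HST = 133.2° gives ST at -157.90° from the x-axis; with |ST| = 24.7, T = (-22.445, -15.772). Then |WT| = |T − W| = 27.432.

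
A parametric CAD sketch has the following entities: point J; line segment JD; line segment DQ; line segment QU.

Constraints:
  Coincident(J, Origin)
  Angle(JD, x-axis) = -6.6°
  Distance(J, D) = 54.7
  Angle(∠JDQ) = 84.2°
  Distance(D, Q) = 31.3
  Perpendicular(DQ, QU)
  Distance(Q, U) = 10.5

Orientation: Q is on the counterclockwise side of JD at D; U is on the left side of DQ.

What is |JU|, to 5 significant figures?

50.923

J is at the origin; JD runs at -6.6° with length 54.7, so D = 54.7·(cos -6.6°, sin -6.6°) = (54.337, -6.2871). ∠JDQ = 84.2°, so DQ runs at -6.6° + (180° − 84.2°) = 89.200° from the x-axis; with |DQ| = 31.3, Q = D + 31.3·(cos 89.200°, sin 89.200°) = (54.775, 25.010). DQ ⟂ QU; with |QU| = 10.5 on the left of DQ, U = Q + 10.5·(-0.99990, 0.013962) = (44.276, 25.156). Then |JU| = |U − J| = 50.923.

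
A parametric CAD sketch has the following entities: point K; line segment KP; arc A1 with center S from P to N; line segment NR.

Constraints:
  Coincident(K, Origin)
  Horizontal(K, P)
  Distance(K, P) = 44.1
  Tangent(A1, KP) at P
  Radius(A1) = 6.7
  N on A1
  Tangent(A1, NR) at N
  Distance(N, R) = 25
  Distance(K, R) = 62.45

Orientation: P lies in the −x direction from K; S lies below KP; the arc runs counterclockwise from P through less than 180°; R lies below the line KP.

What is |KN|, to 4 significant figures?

51.04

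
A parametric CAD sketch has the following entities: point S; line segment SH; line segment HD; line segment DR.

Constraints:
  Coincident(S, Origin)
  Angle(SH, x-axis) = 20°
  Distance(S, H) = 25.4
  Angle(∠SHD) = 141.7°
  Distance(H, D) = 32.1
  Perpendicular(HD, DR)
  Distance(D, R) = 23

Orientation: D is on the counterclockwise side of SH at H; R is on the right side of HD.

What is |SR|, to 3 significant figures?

64.9

S is at the origin; SH runs at 20.0° with length 25.4, so H = 25.4·(cos 20.0°, sin 20.0°) = (23.9, 8.69). ∠SHD = 141.7°, so HD runs at 20.0° + (180° − 141.7°) = 58.3° from the x-axis; with |HD| = 32.1, D = H + 32.1·(cos 58.3°, sin 58.3°) = (40.7, 36.0). The perpendicularity gives DR at right angles to HD; with |DR| = 23.0 on the right of HD, R = D + 23.0·(0.851, -0.525) = (60.3, 23.9). Then |SR| = |R − S| = 64.9.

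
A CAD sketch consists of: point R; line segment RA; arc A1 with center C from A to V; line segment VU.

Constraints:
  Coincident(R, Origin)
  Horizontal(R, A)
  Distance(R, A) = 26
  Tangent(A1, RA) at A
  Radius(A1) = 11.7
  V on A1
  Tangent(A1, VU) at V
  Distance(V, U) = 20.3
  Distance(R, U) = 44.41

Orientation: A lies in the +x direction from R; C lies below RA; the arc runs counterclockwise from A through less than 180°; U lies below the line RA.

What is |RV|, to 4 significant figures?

24.24

R is at the origin; RA is horizontal with |RA| = 26.0 and A on the +x side, so A = (26.00, 0.000). Since A1 is tangent to RA there, CA ⟂ RA, so C = A + (0, -11.7) = (26.00, -11.70). Since CV ⟂ VU (tangency), |CU| = √(11.7² + 20.3²) = 23.43 regardless of where V sits on A1. So U lies on both circle(R, 44.41) and circle(C, 23.43); the below-RA intersection is U = (27.21, -35.10). V is the foot of the tangent from U: V = (16.18, -18.06).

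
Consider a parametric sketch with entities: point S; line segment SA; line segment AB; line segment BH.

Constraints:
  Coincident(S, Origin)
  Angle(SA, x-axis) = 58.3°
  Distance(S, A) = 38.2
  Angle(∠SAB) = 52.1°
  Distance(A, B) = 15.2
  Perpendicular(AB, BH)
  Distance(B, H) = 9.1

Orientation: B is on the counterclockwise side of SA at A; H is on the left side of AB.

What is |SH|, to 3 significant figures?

22.6

S is at the origin; SA runs at 58.3° with length 38.2, so A = 38.2·(cos 58.3°, sin 58.3°) = (20.1, 32.5). ∠SAB = 52.1°, so AB runs at 58.3° + (180° − 52.1°) = 186° from the x-axis; with |AB| = 15.2, B = A + 15.2·(cos 186°, sin 186°) = (4.96, 30.9). The perpendicularity gives BH at right angles to AB; with |BH| = 9.1 on the left of AB, H = B + 9.1·(0.108, -0.994) = (5.94, 21.8). Then |SH| = |H − S| = 22.6.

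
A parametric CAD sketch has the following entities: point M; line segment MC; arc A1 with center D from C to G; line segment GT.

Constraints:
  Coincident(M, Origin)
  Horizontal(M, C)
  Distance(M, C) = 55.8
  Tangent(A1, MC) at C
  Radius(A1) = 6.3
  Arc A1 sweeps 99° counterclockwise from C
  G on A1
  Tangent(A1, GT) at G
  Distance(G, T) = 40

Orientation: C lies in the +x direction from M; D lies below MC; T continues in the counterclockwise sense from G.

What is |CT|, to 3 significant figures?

46.8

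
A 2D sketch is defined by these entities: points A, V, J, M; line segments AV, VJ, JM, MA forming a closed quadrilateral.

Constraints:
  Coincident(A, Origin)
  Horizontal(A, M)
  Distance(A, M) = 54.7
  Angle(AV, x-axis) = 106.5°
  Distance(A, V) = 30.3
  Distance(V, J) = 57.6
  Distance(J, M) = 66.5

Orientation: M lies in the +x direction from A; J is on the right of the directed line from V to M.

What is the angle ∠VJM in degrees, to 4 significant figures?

67.85°

Checks: |VJ| = 57.60 ✓; |JM| = 66.50 ✓.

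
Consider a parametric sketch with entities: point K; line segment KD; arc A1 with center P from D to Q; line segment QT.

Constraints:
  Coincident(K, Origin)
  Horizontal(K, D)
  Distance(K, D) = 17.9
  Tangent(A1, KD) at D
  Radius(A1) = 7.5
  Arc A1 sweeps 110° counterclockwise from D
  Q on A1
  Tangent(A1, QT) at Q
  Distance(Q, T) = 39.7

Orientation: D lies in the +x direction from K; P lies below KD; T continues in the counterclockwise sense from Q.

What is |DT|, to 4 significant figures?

47.82

On A1, D sits at bearing 90° from P; a 110° counterclockwise sweep puts Q at bearing 200°, so Q = P + 7.5·(cos 200°, sin 200°) = (10.85, -10.07). Tangency of A1 to QT means the radius PQ is perpendicular to QT, so QT runs along (−sin 200°, cos 200°); with |QT| = 39.7, T = (24.43, -47.37). Then |DT| = |T − D| = 47.82.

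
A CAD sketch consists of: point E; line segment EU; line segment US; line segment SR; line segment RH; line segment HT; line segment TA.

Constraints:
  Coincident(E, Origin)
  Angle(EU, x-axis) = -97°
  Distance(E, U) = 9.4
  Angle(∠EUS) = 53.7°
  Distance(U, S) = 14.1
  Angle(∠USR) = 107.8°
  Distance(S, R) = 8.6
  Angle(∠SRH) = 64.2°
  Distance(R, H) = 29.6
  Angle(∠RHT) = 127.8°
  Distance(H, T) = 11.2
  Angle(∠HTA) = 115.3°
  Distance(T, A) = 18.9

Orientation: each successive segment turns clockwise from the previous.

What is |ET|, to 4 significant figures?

27.15

∠SRH = 64.2° gives RH at -51.30° from the x-axis; with |RH| = 29.6, H = (10.80, -15.00). ∠RHT = 127.8° gives HT at -103.5° from the x-axis; with |HT| = 11.2, T = (8.188, -25.89). Then |ET| = |T − E| = 27.15.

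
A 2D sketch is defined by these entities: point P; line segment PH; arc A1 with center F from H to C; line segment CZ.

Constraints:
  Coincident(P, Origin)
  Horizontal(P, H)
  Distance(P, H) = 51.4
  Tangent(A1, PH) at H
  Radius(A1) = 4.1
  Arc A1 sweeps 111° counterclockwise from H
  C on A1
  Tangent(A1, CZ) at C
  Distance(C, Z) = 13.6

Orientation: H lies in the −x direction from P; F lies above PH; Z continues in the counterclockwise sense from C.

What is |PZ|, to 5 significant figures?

55.536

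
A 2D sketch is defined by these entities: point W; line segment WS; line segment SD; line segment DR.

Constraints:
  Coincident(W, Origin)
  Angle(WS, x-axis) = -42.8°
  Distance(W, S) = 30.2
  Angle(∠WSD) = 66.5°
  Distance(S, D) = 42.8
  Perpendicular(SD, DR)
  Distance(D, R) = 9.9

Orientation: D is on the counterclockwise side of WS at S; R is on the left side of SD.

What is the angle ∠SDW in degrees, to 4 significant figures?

42.00°

W is at the origin; WS runs at -42.8° with length 30.2, so S = 30.2·(cos -42.8°, sin -42.8°) = (22.16, -20.52). ∠WSD = 66.5°, so SD runs at -42.8° + (180° − 66.5°) = 70.70° from the x-axis; with |SD| = 42.8, D = S + 42.8·(cos 70.70°, sin 70.70°) = (36.30, 19.88). Then cos ∠SDW = DS·DW / (|DS||DW|), giving 42.00°.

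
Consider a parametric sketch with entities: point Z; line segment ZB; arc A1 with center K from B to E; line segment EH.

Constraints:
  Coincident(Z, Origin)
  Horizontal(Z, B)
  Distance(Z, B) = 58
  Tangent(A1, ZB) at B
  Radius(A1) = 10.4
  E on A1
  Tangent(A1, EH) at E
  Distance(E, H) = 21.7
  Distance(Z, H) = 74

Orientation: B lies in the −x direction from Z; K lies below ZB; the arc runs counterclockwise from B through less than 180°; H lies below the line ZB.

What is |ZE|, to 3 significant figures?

69.3

Checks: Z.y = 0.00, B.y = 0.00 ✓; |KE| = 10.40 ✓; ∠(KE, EH) = 90.00° ✓; |EH| = 21.70 ✓; |ZH| = 74.00 ✓.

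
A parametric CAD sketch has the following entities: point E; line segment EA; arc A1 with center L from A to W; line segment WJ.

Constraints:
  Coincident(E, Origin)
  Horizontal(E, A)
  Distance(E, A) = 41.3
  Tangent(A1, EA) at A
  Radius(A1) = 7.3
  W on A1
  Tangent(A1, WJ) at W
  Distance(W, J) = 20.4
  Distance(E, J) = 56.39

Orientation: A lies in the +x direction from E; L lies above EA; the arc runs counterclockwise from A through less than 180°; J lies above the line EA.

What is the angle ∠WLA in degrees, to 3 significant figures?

88.1°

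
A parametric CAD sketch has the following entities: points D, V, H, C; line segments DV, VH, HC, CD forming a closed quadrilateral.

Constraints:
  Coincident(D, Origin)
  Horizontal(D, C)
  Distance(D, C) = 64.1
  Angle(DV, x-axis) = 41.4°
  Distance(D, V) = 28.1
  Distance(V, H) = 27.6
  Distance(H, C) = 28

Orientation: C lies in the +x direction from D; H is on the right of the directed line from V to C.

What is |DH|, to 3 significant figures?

36.7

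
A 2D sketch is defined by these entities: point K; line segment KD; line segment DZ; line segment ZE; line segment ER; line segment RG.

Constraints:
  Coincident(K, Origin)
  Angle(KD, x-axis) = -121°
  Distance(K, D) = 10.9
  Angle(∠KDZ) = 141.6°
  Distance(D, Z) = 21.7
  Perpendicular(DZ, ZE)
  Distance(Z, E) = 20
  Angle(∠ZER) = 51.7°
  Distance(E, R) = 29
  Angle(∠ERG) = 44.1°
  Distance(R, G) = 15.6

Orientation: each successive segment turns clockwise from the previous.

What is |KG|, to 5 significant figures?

23.856

K is at the origin; KD runs at -121.0° with length 10.9, so D = (-5.6139, -9.3431). ∠KDZ = 141.6° gives DZ at -159.40° from the x-axis; with |DZ| = 21.7, Z = (-25.926, -16.978). DZ is perpendicular to ZE, so ZE runs at 110.60°; with |ZE| = 20.0, E = (-32.963, 1.7431). ∠ZER = 51.7° gives ER at -17.700° from the x-axis; with |ER| = 29.0, R = (-5.3361, -7.0739). ∠ERG = 44.1° gives RG at -153.60° from the x-axis; with |RG| = 15.6, G = (-19.309, -14.010). Then |KG| = |G − K| = 23.856.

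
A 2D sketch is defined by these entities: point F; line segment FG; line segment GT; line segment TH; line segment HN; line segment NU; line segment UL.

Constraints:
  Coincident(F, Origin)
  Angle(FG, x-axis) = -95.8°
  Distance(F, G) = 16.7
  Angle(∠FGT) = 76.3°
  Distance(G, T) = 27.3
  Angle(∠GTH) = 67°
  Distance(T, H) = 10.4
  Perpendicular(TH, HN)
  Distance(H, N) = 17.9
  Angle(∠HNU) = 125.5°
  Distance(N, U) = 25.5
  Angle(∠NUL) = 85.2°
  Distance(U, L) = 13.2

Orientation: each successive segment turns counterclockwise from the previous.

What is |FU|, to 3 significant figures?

38.6

F is at the origin; FG runs at -95.8° with length 16.7, so G = (-1.69, -16.6). ∠FGT = 76.3° gives GT at 7.90° from the x-axis; with |GT| = 27.3, T = (25.4, -12.9). ∠GTH = 67.0° gives TH at 121° from the x-axis; with |TH| = 10.4, H = (20.0, -3.94). TH is perpendicular to HN, so HN runs at -149°; with |HN| = 17.9, N = (4.65, -13.1). ∠HNU = 125.5° gives NU at -94.6° from the x-axis; with |NU| = 25.5, U = (2.61, -38.5). Then |FU| = |U − F| = 38.6.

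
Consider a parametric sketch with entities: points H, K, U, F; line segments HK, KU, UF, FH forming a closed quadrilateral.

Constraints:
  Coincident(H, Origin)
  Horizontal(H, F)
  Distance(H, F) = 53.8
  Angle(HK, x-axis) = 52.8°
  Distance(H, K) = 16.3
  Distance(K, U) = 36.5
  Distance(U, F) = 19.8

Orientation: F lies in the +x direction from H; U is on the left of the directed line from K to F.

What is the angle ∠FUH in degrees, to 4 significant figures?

91.67°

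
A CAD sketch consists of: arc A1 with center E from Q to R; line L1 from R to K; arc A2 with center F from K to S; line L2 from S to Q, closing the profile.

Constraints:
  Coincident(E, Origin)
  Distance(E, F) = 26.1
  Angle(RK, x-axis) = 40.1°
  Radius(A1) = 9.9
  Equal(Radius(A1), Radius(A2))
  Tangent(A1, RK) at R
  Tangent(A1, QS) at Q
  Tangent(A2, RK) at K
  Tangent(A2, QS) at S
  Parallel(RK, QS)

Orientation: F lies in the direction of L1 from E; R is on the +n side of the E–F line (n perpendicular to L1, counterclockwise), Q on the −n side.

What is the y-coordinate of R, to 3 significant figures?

7.57

The slot axis is L1's direction at 40.1°, so u = (cos 40.1°, sin 40.1°) = (0.765, 0.644) and n = (−sin 40.1°, cos 40.1°) = (-0.644, 0.765). E is at the origin and F lies 26.1 along u from E, so F = 26.1·u = (20.0, 16.8). Tangency of A1 to both parallel lines with radius 9.9 puts R and Q at E ± 9.9·n: R = (-6.38, 7.57), Q = (6.38, -7.57). So R.y = 7.57.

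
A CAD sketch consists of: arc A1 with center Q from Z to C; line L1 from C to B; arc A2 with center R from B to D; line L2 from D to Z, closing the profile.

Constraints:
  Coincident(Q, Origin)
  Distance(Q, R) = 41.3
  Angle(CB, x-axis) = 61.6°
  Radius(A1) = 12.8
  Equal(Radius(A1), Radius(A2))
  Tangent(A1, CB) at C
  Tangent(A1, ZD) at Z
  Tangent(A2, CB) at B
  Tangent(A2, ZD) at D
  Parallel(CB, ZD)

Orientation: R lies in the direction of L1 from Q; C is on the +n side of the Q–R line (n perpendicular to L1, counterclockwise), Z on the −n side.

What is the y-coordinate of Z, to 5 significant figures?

-6.0880

The slot axis is L1's direction at 61.6°, so u = (cos 61.6°, sin 61.6°) = (0.47562, 0.87965) and n = (−sin 61.6°, cos 61.6°) = (-0.87965, 0.47562). Q is at the origin and R lies 41.3 along u from Q, so R = 41.3·u = (19.643, 36.329). Tangency of A1 to both parallel lines with radius 12.8 puts C and Z at Q ± 12.8·n: C = (-11.260, 6.0880), Z = (11.260, -6.0880). So Z.y = -6.0880.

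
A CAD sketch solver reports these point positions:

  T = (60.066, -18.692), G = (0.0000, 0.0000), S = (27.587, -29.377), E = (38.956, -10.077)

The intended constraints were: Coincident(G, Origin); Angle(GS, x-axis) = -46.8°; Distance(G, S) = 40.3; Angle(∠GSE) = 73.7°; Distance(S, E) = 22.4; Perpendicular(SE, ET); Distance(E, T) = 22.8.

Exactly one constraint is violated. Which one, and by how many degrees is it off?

Perpendicular(SE, ET) — off by 8.30°.

G = (0.00, 0.00) ✓; GS at -46.80° ✓; |GS| = 40.30 ✓; ∠GSE = 73.70° ✓; |SE| = 22.40 ✓; ∠(SE, ET) = 81.70° ✗; |ET| = 22.80 ✓.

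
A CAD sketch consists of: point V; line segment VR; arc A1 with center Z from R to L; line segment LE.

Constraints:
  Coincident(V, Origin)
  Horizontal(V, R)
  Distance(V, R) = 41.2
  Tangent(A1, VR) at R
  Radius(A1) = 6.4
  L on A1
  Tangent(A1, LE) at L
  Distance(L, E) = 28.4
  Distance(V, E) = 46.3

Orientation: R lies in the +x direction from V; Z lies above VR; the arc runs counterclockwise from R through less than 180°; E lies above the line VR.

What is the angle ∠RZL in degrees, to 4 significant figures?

122.0°

Checks: |ZL| = 6.400 ✓; ∠(ZL, LE) = 90.00° ✓; |LE| = 28.40 ✓; |VE| = 46.30 ✓.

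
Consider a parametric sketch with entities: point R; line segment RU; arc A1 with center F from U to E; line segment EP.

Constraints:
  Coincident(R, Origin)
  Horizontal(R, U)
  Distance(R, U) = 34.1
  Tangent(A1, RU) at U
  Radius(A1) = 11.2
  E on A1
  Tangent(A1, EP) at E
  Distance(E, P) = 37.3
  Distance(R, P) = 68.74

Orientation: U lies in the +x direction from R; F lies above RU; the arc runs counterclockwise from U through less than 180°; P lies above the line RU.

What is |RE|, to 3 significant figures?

46.2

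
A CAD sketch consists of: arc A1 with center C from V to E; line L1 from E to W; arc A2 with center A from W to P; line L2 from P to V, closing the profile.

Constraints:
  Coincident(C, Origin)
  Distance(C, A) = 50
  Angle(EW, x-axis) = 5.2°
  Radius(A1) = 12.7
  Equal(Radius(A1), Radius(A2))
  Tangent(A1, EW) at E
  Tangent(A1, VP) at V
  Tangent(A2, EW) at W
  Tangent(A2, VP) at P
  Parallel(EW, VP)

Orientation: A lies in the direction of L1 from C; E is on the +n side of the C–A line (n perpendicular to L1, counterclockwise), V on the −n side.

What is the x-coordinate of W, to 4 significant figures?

48.64

Tangency of A1 to both parallel lines with radius 12.7 puts E and V at C ± 12.7·n: E = (-1.151, 12.65), V = (1.151, -12.65). Equal radii place W and P the same way about A: W = A + 12.7·n = (48.64, 17.18), P = A − 12.7·n = (50.95, -8.116). So W.x = 48.64.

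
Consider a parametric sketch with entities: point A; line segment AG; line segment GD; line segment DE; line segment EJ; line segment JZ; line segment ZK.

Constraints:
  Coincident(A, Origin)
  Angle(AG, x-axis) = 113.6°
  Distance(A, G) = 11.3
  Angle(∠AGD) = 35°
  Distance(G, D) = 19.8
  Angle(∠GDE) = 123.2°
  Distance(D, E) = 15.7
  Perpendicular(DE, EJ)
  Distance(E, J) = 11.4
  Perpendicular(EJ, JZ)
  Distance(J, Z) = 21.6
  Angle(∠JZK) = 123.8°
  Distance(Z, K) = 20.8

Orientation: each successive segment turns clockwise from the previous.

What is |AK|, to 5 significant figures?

25.028

EJ ⟂ JZ, so JZ runs at 91.800°; with |JZ| = 21.6, Z = (0.79666, 5.5779). ∠JZK = 123.8° gives ZK at 35.600° from the x-axis; with |ZK| = 20.8, K = (17.709, 17.686). Then |AK| = |K − A| = 25.028.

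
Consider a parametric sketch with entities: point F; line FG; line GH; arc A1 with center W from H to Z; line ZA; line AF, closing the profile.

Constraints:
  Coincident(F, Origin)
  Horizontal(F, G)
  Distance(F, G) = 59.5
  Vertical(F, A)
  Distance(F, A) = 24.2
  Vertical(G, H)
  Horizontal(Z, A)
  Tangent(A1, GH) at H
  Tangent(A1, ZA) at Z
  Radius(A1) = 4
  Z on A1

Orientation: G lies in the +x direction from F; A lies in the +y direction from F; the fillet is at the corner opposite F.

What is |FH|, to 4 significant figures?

62.84

F is at the origin; F and G share the same y with |FG| = 59.5 and G on the +x side, so G = (59.50, 0.000). F and A share the same x with |FA| = 24.2 and A on the +y side, so A = (0.000, 24.20). The virtual corner opposite F is at (59.50, 24.20). Since A1 is tangent to GH there, WH ⟂ GH and the tangent condition forces WZ to be normal to ZA, with radius 4.0, so the center W sits 4.0 in from both sides at W = (55.50, 20.20). That places the tangent points at H = (59.50, 20.20) on GH and Z = (55.50, 24.20) on ZA. Then |FH| = |H − F| = 62.84.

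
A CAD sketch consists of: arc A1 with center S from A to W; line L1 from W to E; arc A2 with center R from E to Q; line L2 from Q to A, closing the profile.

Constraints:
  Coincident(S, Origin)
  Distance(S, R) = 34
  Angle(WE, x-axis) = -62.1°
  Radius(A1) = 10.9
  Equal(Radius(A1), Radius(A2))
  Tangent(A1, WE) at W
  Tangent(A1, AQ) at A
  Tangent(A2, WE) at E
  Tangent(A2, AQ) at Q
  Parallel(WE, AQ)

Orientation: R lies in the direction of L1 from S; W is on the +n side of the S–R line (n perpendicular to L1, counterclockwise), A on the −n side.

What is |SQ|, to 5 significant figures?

35.704

Tangency of A1 to both parallel lines with radius 10.9 puts W and A at S ± 10.9·n: W = (9.6330, 5.1004), A = (-9.6330, -5.1004). Equal radii place E and Q the same way about R: E = R + 10.9·n = (25.543, -24.948), Q = R − 10.9·n = (6.2766, -35.148). Then |SQ| = |Q − S| = 35.704.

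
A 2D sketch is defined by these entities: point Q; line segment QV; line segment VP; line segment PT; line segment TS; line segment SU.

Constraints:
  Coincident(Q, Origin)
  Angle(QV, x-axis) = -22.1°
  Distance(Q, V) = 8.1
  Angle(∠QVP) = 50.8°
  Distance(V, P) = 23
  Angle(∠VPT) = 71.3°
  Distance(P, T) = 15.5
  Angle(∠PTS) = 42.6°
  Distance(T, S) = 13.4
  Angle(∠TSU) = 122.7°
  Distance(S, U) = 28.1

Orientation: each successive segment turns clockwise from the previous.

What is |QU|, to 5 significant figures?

35.670

Q is at the origin; QV runs at -22.1° with length 8.1, so V = (7.5049, -3.0474). ∠QVP = 50.8° gives VP at -151.30° from the x-axis; with |VP| = 23.0, P = (-12.669, -14.093). ∠VPT = 71.3° gives PT at 100.00° from the x-axis; with |PT| = 15.5, T = (-15.361, 1.1720). ∠PTS = 42.6° gives TS at -37.400° from the x-axis; with |TS| = 13.4, S = (-4.7159, -6.9669). ∠TSU = 122.7° gives SU at -94.700° from the x-axis; with |SU| = 28.1, U = (-7.0183, -34.972). Then |QU| = |U − Q| = 35.670.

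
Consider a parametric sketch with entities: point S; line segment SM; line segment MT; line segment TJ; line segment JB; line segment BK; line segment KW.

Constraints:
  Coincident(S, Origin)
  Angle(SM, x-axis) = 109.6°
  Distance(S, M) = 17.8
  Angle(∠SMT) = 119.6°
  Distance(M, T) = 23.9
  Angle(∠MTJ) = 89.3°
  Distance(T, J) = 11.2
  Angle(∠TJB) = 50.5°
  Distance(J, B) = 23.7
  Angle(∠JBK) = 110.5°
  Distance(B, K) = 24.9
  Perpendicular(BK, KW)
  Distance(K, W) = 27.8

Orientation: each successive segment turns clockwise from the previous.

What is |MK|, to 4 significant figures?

30.92

∠TJB = 50.5° gives JB at -171.0° from the x-axis; with |JB| = 23.7, B = (-5.374, 23.73). ∠JBK = 110.5° gives BK at 119.5° from the x-axis; with |BK| = 24.9, K = (-17.64, 45.40). Then |MK| = |K − M| = 30.92.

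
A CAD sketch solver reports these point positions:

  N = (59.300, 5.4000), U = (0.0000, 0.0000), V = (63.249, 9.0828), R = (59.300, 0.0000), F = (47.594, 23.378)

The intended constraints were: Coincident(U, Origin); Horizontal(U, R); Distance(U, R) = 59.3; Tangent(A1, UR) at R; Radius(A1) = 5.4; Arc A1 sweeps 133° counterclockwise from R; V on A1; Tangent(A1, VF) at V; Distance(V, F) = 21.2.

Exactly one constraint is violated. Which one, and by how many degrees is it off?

Tangent(A1, VF) at V — off by 4.60°.

U = (0.00, 0.00) ✓; U.y = 0.00, R.y = 0.00 ✓; |UR| = 59.30 ✓; ∠(NR, RU) = 90.00° ✓; |NR| = 5.400 ✓; bearing(N→V) − bearing(N→R) = 133.0° ✓; |NV| = 5.400 ✓; ∠(NV, VF) = 85.40° ✗; |VF| = 21.20 ✓.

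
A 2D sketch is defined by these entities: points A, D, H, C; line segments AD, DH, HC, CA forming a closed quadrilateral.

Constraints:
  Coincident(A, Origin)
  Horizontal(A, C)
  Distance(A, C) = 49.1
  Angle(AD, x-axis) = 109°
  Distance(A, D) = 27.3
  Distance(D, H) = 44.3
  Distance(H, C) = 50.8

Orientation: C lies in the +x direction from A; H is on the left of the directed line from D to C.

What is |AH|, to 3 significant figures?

55.8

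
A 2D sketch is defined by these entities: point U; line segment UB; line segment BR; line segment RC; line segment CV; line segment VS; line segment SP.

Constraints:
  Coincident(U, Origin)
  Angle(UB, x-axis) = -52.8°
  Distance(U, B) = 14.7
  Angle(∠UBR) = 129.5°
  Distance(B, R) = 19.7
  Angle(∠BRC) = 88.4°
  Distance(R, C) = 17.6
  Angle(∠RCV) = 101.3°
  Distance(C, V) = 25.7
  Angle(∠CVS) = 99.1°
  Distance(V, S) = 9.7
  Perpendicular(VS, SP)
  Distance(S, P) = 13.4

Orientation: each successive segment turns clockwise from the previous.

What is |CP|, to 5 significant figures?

18.246

U is at the origin; UB runs at -52.8° with length 14.7, so B = (8.8876, -11.709). ∠UBR = 129.5° gives BR at -103.30° from the x-axis; with |BR| = 19.7, R = (4.3556, -30.881). ∠BRC = 88.4° gives RC at 165.10° from the x-axis; with |RC| = 17.6, C = (-12.653, -26.355). ∠RCV = 101.3° gives CV at 86.400° from the x-axis; with |CV| = 25.7, V = (-11.039, -0.70579). ∠CVS = 99.1° gives VS at 5.5000° from the x-axis; with |VS| = 9.7, S = (-1.3835, 0.22391). VS ⟂ SP, so SP runs at -84.500°; with |SP| = 13.4, P = (-0.099199, -13.114). Then |CP| = |P − C| = 18.246.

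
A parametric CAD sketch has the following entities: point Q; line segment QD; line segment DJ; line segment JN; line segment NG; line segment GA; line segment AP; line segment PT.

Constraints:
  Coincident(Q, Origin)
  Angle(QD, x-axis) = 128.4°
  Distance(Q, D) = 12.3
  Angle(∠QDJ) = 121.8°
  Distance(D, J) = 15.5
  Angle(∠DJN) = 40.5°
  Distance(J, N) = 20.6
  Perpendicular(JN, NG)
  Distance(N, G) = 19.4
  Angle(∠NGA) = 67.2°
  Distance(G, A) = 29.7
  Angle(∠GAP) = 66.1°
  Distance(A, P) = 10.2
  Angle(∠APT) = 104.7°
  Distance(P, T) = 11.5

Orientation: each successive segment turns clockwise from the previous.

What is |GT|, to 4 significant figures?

16.07

Q is at the origin; QD runs at 128.4° with length 12.3, so D = (-7.640, 9.639). ∠QDJ = 121.8° gives DJ at 70.20° from the x-axis; with |DJ| = 15.5, J = (-2.390, 24.22). ∠DJN = 40.5° gives JN at -69.30° from the x-axis; with |JN| = 20.6, N = (4.892, 4.953). JN is perpendicular to NG, so NG runs at -159.3°; with |NG| = 19.4, G = (-13.26, -1.904). ∠NGA = 67.2° gives GA at 87.90° from the x-axis; with |GA| = 29.7, A = (-12.17, 27.78). ∠GAP = 66.1° gives AP at -26.00° from the x-axis; with |AP| = 10.2, P = (-3.000, 23.30). ∠APT = 104.7° gives PT at -101.3° from the x-axis; with |PT| = 11.5, T = (-5.253, 12.03). Then |GT| = |T − G| = 16.07.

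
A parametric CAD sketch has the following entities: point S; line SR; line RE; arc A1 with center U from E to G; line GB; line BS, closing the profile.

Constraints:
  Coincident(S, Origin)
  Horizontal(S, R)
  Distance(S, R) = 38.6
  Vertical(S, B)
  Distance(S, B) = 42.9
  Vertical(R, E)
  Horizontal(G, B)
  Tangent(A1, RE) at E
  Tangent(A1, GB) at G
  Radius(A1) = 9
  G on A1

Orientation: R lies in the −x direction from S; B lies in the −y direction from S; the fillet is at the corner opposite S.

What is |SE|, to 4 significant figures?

51.37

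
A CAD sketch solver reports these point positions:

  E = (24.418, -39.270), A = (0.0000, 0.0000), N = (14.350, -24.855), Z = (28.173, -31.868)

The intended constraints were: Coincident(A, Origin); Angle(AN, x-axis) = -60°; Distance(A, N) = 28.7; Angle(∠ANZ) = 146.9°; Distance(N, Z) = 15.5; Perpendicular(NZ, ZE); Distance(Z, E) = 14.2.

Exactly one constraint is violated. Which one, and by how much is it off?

Distance(Z, E) = 14.2 — off by 5.90.

A = (0.00, 0.00) ✓; AN at -60.00° ✓; |AN| = 28.70 ✓; ∠ANZ = 146.9° ✓; |NZ| = 15.50 ✓; ∠(NZ, ZE) = 90.00° ✓; |ZE| = 8.300 ✗.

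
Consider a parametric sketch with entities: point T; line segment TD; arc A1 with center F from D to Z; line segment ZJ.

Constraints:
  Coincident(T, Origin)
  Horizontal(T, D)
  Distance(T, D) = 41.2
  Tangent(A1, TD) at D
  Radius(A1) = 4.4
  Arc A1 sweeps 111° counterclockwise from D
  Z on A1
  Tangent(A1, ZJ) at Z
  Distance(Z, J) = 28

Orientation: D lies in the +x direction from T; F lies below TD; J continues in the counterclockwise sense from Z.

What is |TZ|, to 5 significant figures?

37.571

T is at the origin; TD is horizontal with |TD| = 41.2 and D on the +x side, so D = (41.200, 0.0000). The tangent condition forces FD to be normal to TD, so F = D + (0, -4.4) = (41.200, -4.4000). On A1, D sits at bearing 90° from F; a 111° counterclockwise sweep puts Z at bearing 201°, so Z = F + 4.4·(cos 201°, sin 201°) = (37.092, -5.9768). Then |TZ| = |Z − T| = 37.571.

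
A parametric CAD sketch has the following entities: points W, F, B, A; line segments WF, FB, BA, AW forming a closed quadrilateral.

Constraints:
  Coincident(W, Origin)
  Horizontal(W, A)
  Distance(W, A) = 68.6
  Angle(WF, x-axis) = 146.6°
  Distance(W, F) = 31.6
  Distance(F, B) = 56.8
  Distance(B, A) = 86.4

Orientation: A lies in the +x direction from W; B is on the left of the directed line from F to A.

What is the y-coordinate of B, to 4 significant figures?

62.16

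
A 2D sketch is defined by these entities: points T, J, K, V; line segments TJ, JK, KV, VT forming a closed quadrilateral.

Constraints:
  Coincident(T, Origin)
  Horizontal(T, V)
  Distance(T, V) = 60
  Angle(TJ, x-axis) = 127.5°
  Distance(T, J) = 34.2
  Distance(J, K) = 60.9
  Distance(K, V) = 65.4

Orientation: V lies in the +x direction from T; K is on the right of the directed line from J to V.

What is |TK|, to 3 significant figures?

29.5

Checks: |JK| = 60.90 ✓; |KV| = 65.40 ✓.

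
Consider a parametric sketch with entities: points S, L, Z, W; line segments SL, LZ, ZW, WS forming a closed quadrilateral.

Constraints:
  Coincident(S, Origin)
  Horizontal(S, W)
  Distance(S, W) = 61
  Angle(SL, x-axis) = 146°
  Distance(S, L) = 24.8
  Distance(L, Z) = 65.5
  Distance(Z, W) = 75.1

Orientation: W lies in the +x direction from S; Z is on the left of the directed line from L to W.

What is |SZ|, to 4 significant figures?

67.52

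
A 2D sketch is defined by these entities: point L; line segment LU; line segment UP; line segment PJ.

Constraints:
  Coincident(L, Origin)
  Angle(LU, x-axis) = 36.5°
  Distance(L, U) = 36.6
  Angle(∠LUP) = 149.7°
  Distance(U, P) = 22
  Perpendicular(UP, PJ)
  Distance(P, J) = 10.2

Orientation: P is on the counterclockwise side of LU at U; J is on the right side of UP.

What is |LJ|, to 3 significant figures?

60.8

L is at the origin; LU runs at 36.5° with length 36.6, so U = 36.6·(cos 36.5°, sin 36.5°) = (29.4, 21.8). ∠LUP = 149.7°, so UP runs at 36.5° + (180° − 149.7°) = 66.8° from the x-axis; with |UP| = 22.0, P = U + 22.0·(cos 66.8°, sin 66.8°) = (38.1, 42.0). UP is perpendicular to PJ; with |PJ| = 10.2 on the right of UP, J = P + 10.2·(0.919, -0.394) = (47.5, 38.0). Then |LJ| = |J − L| = 60.8.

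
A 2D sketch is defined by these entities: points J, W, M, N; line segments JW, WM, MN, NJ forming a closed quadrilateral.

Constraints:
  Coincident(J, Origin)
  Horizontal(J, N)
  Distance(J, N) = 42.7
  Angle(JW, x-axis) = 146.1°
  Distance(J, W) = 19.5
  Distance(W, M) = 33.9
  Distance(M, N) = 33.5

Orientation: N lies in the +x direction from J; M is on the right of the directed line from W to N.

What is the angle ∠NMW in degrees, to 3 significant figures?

125°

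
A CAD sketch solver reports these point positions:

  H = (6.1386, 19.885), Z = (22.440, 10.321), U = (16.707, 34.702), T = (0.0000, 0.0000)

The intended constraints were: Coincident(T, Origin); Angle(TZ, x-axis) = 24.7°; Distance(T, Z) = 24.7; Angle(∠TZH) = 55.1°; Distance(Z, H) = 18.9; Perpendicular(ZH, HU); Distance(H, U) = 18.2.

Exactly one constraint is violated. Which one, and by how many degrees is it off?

Perpendicular(ZH, HU) — off by 5.10°.

T = (0.00, 0.00) ✓; TZ at 24.70° ✓; |TZ| = 24.70 ✓; ∠TZH = 55.10° ✓; |ZH| = 18.90 ✓; ∠(ZH, HU) = 95.10° ✗; |HU| = 18.20 ✓.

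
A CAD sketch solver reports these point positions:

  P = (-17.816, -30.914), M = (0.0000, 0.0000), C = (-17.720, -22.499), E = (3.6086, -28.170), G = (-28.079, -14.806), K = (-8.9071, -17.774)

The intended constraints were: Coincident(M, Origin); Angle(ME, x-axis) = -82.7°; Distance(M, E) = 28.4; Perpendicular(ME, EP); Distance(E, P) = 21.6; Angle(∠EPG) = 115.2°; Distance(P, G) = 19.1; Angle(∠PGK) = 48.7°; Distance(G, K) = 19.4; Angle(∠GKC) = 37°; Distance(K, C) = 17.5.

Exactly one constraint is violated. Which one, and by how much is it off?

Distance(K, C) = 17.5 — off by 7.50.

M = (0.00, 0.00) ✓; ME at -82.70° ✓; |ME| = 28.40 ✓; ∠(ME, EP) = 90.00° ✓; |EP| = 21.60 ✓; ∠EPG = 115.2° ✓; |PG| = 19.10 ✓; ∠PGK = 48.70° ✓; |GK| = 19.40 ✓; ∠GKC = 37.00° ✓; |KC| = 10.00 ✗.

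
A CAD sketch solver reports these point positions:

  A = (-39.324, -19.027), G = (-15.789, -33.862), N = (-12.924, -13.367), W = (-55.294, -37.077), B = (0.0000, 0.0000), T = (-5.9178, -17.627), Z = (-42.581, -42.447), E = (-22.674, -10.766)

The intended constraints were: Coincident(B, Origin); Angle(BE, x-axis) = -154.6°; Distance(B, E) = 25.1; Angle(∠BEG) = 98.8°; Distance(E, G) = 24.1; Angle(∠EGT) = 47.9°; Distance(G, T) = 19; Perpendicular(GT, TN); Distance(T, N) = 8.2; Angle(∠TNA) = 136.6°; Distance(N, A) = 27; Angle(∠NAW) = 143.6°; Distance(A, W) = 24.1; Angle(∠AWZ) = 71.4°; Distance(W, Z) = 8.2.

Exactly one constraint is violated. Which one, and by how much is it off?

Distance(W, Z) = 8.2 — off by 5.60.

B = (0.00, 0.00) ✓; BE at -154.6° ✓; |BE| = 25.10 ✓; ∠BEG = 98.80° ✓; |EG| = 24.10 ✓; ∠EGT = 47.90° ✓; |GT| = 19.00 ✓; ∠(GT, TN) = 90.00° ✓; |TN| = 8.200 ✓; ∠TNA = 136.6° ✓; |NA| = 27.00 ✓; ∠NAW = 143.6° ✓; |AW| = 24.10 ✓; ∠AWZ = 71.40° ✓; |WZ| = 13.80 ✗.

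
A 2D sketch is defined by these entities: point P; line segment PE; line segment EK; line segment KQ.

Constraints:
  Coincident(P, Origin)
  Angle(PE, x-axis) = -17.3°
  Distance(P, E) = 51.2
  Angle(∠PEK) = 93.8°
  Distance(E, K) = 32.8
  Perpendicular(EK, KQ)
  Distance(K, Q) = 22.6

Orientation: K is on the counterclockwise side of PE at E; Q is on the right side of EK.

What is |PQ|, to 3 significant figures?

82.1

∠PEK = 93.8°, so EK runs at -17.3° + (180° − 93.8°) = 68.9° from the x-axis; with |EK| = 32.8, K = E + 32.8·(cos 68.9°, sin 68.9°) = (60.7, 15.4). EK ⟂ KQ; with |KQ| = 22.6 on the right of EK, Q = K + 22.6·(0.933, -0.360) = (81.8, 7.24). Then |PQ| = |Q − P| = 82.1.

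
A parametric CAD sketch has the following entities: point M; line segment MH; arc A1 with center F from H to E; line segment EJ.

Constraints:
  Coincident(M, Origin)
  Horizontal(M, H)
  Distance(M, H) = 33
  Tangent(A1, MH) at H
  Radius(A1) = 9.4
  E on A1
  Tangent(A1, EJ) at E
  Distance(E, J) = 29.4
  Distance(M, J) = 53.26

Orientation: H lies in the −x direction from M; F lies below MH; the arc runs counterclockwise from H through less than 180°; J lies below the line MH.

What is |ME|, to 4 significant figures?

43.71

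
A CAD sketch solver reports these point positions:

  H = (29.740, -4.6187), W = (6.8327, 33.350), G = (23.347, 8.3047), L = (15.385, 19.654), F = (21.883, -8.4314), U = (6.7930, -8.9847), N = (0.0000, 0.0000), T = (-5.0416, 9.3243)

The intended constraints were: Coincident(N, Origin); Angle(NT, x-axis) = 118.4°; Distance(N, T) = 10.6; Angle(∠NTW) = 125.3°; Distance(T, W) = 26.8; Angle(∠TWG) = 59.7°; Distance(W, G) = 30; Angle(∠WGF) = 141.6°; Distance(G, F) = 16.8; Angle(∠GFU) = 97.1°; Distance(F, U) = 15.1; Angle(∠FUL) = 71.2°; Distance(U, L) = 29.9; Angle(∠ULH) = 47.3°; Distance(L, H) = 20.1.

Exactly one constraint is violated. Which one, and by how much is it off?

Distance(L, H) = 20.1 — off by 8.10.

N = (0.00, 0.00) ✓; NT at 118.4° ✓; |NT| = 10.60 ✓; ∠NTW = 125.3° ✓; |TW| = 26.80 ✓; ∠TWG = 59.70° ✓; |WG| = 30.00 ✓; ∠WGF = 141.6° ✓; |GF| = 16.80 ✓; ∠GFU = 97.10° ✓; |FU| = 15.10 ✓; ∠FUL = 71.20° ✓; |UL| = 29.90 ✓; ∠ULH = 47.30° ✓; |LH| = 28.20 ✗.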